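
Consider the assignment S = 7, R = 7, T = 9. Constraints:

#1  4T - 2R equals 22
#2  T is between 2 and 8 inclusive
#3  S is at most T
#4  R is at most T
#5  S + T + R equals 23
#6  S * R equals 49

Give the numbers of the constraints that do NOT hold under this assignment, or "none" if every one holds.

#1 4T - 2R = 4(9) - 2(7) = 22  OK
#2 T = 9 is outside [2, 8]  FAIL
#3 S = 7, T = 9; 7 ≤ 9  OK
#4 R = 7, T = 9; 7 ≤ 9  OK
#5 S + T + R = 7 + 9 + 7 = 23  OK
#6 S * R = 7 * 7 = 49  OK

Constraint 2 does not hold.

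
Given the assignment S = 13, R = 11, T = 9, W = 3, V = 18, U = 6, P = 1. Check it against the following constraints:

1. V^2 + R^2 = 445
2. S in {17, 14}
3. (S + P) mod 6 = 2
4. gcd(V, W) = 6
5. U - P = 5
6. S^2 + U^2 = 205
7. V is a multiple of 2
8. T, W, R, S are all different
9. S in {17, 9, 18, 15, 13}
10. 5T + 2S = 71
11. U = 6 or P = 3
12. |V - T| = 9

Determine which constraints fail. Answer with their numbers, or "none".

1. V^2 + R^2 = 18^2 + 11^2 = 324 + 121 = 445  yes
2. S = 13 is not in {17, 14}  no
3. S + P = 14; 14 mod 6 = 2  yes
4. gcd(18, 3) = 3, not 6  no
5. U - P = 6 - 1 = 5  yes
6. S^2 + U^2 = 13^2 + 6^2 = 169 + 36 = 205  yes
7. 18 / 2 = 9, so 2 divides 18  yes
8. values 9, 3, 11, 13 are pairwise distinct  yes
9. S = 13 is in {17, 9, 18, 15, 13}  yes
10. 5T + 2S = 5(9) + 2(13) = 71  yes
11. U = 6 = 6 (first disjunct)  yes
12. |18 - 9| = 9  yes

Constraints 2, 4 are violated.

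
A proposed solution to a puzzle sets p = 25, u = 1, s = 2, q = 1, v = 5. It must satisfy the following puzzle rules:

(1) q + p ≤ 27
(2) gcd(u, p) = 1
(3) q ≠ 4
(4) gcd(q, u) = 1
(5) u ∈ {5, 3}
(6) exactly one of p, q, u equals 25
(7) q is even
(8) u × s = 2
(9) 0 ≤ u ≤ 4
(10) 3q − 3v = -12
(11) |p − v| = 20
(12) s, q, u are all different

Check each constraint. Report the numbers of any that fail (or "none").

Constraints 5, 7, and 12 are violated.

(1) q + p = 1 + 25 = 26; 26 ≤ 27  yes
(2) gcd(1, 25) = 1  yes
(3) q = 1, and 1 ≠ 4  yes
(4) gcd(1, 1) = 1  yes
(5) u = 1 is not in {5, 3}  no
(6) p=25, q=1, u=1; 1 of them equals 25  yes
(7) q = 1 is odd  no
(8) u × s = 1 × 2 = 2  yes
(9) u = 1 lies in [0, 4]  yes
(10) 3q − 3v = 3(1) − 3(5) = -12  yes
(11) |25 − 5| = 20  yes
(12) q = u = 1, not all different  no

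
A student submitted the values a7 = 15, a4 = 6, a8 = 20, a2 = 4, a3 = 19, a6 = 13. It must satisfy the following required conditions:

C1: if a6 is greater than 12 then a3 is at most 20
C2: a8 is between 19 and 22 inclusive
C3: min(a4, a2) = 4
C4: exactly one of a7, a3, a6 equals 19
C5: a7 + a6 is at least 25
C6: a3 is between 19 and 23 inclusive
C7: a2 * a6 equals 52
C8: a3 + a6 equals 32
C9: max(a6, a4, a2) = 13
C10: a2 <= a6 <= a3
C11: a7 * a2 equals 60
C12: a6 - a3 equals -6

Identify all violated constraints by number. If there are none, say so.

C1: a6 = 13 > 12, so we need a3 ≤ 20; a3 = 19 ≤ 20 — holds.
C2: a8 = 20 lies in [19, 22] — holds.
C3: min(6, 4) = 4 — holds.
C4: a7=15, a3=19, a6=13; 1 of them equals 19 — holds.
C5: a7 + a6 = 15 + 13 = 28; 28 ≥ 25 — holds.
C6: a3 = 19 lies in [19, 23] — holds.
C7: a2 * a6 = 4 * 13 = 52 — holds.
C8: a3 + a6 = 19 + 13 = 32 — holds.
C9: max(13, 6, 4) = 13 — holds.
C10: values 4 <= 13 <= 19 — holds.
C11: a7 * a2 = 15 * 4 = 60 — holds.
C12: a6 - a3 = 13 - 19 = -6 — holds.

Yes — all constraints hold.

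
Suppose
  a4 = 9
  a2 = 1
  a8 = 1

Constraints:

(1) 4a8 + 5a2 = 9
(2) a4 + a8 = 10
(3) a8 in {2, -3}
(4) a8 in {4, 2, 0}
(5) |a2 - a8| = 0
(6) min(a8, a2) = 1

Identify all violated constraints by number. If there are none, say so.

Constraints 3, 4 are violated.

(1) 4a8 + 5a2 = 4(1) + 5(1) = 9 — holds.
(2) a4 + a8 = 9 + 1 = 10 — holds.
(3) a8 = 1 is not in {2, -3} — fails.
(4) a8 = 1 is not in {4, 2, 0} — fails.
(5) |1 - 1| = 0 — holds.
(6) min(1, 1) = 1 — holds.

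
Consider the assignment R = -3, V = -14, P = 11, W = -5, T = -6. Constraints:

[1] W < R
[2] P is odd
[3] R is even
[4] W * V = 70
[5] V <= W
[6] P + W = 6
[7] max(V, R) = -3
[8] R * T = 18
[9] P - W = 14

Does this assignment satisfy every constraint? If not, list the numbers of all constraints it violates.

Constraints 3 and 9 do not hold.

[1] W = -5, R = -3; -5 < -3  ✔
[2] P = 11 is odd  ✔
[3] R = -3 is odd  ✘
[4] W * V = -5 * (-14) = 70  ✔
[5] V = -14, W = -5; -14 ≤ -5  ✔
[6] P + W = 11 + (-5) = 6  ✔
[7] max(-14, -3) = -3  ✔
[8] R * T = -3 * (-6) = 18  ✔
[9] P - W = 11 - (-5) = 16, not 14  ✘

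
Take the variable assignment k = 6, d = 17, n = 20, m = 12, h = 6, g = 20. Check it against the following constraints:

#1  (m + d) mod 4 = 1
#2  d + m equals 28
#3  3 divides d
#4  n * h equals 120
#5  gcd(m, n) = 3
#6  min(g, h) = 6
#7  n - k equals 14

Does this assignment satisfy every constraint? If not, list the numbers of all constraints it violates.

#1 m + d = 29; 29 mod 4 = 1  yes
#2 d + m = 17 + 12 = 29, not 28  no
#3 17 = 3*5 + 2, so 3 does not divide 17  no
#4 n * h = 20 * 6 = 120  yes
#5 gcd(12, 20) = 4, not 3  no
#6 min(20, 6) = 6  yes
#7 n - k = 20 - 6 = 14  yes

Constraints 2, 3, and 5 are violated.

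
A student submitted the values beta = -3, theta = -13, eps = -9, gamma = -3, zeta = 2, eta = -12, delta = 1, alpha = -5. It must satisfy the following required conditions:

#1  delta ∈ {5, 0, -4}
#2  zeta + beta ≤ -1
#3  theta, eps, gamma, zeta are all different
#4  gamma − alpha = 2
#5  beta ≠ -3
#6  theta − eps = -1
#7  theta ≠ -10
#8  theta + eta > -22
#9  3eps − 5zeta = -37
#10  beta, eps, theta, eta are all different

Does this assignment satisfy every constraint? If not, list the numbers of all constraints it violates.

Constraints 1, 5, 6, and 8 do not hold.

#1 delta = 1 is not in {5, 0, -4} — violated.
#2 zeta + beta = 2 + (-3) = -1; -1 ≤ -1 — satisfied.
#3 values -13, -9, -3, 2 are pairwise distinct — satisfied.
#4 gamma − alpha = -3 − (-5) = 2 — satisfied.
#5 beta = -3, but -3 is required to differ — violated.
#6 theta − eps = -13 − (-9) = -4, not -1 — violated.
#7 theta = -13, and -13 ≠ -10 — satisfied.
#8 theta + eta = -13 + (-12) = -25; -25 ≤ -22, bound -22 not met — violated.
#9 3eps − 5zeta = 3(-9) − 5(2) = -37 — satisfied.
#10 values -3, -9, -13, -12 are pairwise distinct — satisfied.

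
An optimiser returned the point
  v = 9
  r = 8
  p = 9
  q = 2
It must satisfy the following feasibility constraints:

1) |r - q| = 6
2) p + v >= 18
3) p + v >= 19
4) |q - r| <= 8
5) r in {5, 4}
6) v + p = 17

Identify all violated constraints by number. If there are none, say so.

1) |8 - 2| = 6 — holds.
2) p + v = 9 + 9 = 18; 18 ≥ 18 — holds.
3) p + v = 9 + 9 = 18; 18 < 19, bound 19 not met — does not hold.
4) |2 - 8| = 6; 6 ≤ 8 — holds.
5) r = 8 is not in {5, 4} — does not hold.
6) v + p = 9 + 9 = 18, not 17 — does not hold.

No — constraints 3, 5, 6 are not satisfied.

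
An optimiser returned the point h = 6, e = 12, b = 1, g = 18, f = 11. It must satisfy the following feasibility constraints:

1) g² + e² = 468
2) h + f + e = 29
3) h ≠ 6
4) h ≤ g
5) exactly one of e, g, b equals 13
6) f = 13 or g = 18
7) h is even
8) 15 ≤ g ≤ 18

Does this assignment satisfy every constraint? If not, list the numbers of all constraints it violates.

1) g² + e² = 18² + 12² = 324 + 144 = 468  ✔
2) h + f + e = 6 + 11 + 12 = 29  ✔
3) h = 6, but 6 is required to differ  ✘
4) h = 6, g = 18; 6 ≤ 18  ✔
5) e=12, g=18, b=1; 0 of them equal 13, not exactly one  ✘
6) f = 11 ≠ 13, but g = 18 = 18 (second disjunct)  ✔
7) h = 6 is even  ✔
8) g = 18 lies in [15, 18]  ✔

Constraints 3 and 5 do not hold.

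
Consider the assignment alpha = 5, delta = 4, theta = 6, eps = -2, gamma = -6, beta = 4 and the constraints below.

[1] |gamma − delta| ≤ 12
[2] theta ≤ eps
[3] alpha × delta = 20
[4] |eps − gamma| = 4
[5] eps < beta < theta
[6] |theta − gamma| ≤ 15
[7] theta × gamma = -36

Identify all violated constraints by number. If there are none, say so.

Violated: 2.

[1] |-6 − 4| = 10; 10 ≤ 12  true
[2] theta = 6, eps = -2; 6 > -2 (want ≤)  false
[3] alpha × delta = 5 × 4 = 20  true
[4] |-2 − (-6)| = 4  true
[5] values -2 < 4 < 6  true
[6] |6 − (-6)| = 12; 12 ≤ 15  true
[7] theta × gamma = 6 × (-6) = -36  true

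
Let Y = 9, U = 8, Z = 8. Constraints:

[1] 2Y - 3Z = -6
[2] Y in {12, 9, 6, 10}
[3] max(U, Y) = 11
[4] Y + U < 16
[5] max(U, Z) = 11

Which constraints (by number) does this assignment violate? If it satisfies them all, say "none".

No — constraints 3, 4, and 5 are not satisfied.

[1] 2Y - 3Z = 2(9) - 3(8) = -6  OK
[2] Y = 9 is in {12, 9, 6, 10}  OK
[3] max(8, 9) = 9, not 11  FAIL
[4] Y + U = 9 + 8 = 17; 17 ≥ 16, bound 16 not met  FAIL
[5] max(8, 8) = 8, not 11  FAIL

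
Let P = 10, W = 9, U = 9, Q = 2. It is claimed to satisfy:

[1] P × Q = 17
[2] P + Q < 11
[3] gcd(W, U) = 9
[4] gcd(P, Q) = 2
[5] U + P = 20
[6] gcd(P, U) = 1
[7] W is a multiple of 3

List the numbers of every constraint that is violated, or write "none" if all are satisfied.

[1] P × Q = 10 × 2 = 20, not 17 — violated.
[2] P + Q = 10 + 2 = 12; 12 ≥ 11, bound 11 not met — violated.
[3] gcd(9, 9) = 9 — OK.
[4] gcd(10, 2) = 2 — OK.
[5] U + P = 9 + 10 = 19, not 20 — violated.
[6] gcd(10, 9) = 1 — OK.
[7] 9 / 3 = 3, so 3 divides 9 — OK.

Violated: 1, 2, and 5.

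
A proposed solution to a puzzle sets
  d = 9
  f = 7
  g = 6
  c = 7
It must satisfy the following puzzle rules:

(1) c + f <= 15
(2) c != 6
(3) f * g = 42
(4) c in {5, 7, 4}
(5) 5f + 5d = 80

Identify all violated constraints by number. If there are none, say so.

All constraints are satisfied.

(1) c + f = 7 + 7 = 14; 14 ≤ 15  ✔
(2) c = 7, and 7 ≠ 6  ✔
(3) f * g = 7 * 6 = 42  ✔
(4) c = 7 is in {5, 7, 4}  ✔
(5) 5f + 5d = 5(7) + 5(9) = 80  ✔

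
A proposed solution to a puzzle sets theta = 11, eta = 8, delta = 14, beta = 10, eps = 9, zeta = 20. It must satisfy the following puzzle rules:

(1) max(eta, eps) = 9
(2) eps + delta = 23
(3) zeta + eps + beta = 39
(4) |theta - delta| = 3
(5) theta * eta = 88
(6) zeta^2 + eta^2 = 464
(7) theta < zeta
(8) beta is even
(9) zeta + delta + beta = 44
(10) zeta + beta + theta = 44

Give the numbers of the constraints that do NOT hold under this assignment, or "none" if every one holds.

(1) max(8, 9) = 9 — OK.
(2) eps + delta = 9 + 14 = 23 — OK.
(3) zeta + eps + beta = 20 + 9 + 10 = 39 — OK.
(4) |11 - 14| = 3 — OK.
(5) theta * eta = 11 * 8 = 88 — OK.
(6) zeta^2 + eta^2 = 20^2 + 8^2 = 400 + 64 = 464 — OK.
(7) theta = 11, zeta = 20; 11 < 20 — OK.
(8) beta = 10 is even — OK.
(9) zeta + delta + beta = 20 + 14 + 10 = 44 — OK.
(10) zeta + beta + theta = 20 + 10 + 11 = 41, not 44 — violated.

The assignment fails constraint 10.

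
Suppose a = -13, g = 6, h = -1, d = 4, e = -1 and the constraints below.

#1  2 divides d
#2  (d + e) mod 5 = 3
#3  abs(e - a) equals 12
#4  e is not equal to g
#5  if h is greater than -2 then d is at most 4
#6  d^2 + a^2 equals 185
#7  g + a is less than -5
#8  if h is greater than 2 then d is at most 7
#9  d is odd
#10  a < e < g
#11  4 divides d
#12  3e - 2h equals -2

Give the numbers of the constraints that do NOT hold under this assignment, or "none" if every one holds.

#1 4 / 2 = 2, so 2 divides 4 — satisfied.
#2 d + e = 3; 3 mod 5 = 3 — satisfied.
#3 abs(-1 - (-13)) = 12 — satisfied.
#4 e = -1, g = 6; distinct — satisfied.
#5 h = -1 > -2, so we need d ≤ 4; d = 4 ≤ 4 — satisfied.
#6 d^2 + a^2 = 4^2 + (-13)^2 = 16 + 169 = 185 — satisfied.
#7 g + a = 6 + (-13) = -7; -7 < -5 — satisfied.
#8 h = -1, not > 2; antecedent false, conditional vacuously true — satisfied.
#9 d = 4 is even — violated.
#10 values -13 < -1 < 6 — satisfied.
#11 4 / 4 = 1, so 4 divides 4 — satisfied.
#12 3e - 2h = 3(-1) - 2(-1) = -1, not -2 — violated.

Violated: 9 and 12.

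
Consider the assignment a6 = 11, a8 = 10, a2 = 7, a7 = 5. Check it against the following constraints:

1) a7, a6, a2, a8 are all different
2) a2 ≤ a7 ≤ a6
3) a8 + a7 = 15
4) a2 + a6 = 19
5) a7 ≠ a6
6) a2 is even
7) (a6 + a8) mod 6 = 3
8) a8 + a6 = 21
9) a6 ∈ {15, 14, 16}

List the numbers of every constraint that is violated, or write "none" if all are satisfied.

Constraints 2, 4, 6, and 9 are violated.

1) values 5, 11, 7, 10 are pairwise distinct — holds.
2) values 7, 5, 11; a2 = 7 is not ≤ a7 = 5 — does not hold.
3) a8 + a7 = 10 + 5 = 15 — holds.
4) a2 + a6 = 7 + 11 = 18, not 19 — does not hold.
5) a7 = 5, a6 = 11; distinct — holds.
6) a2 = 7 is odd — does not hold.
7) a6 + a8 = 21; 21 mod 6 = 3 — holds.
8) a8 + a6 = 10 + 11 = 21 — holds.
9) a6 = 11 is not in {15, 14, 16} — does not hold.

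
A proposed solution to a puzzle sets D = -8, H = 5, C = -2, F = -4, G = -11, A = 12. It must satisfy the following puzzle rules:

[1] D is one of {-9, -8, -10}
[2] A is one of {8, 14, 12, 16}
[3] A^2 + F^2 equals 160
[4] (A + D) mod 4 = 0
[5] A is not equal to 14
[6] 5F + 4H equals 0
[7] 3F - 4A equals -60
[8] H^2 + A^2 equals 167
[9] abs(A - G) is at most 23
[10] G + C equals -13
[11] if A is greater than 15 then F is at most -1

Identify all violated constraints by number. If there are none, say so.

[1] D = -8 is in {-9, -8, -10} — holds.
[2] A = 12 is in {8, 14, 12, 16} — holds.
[3] A^2 + F^2 = 12^2 + (-4)^2 = 144 + 16 = 160 — holds.
[4] A + D = 4; 4 mod 4 = 0 — holds.
[5] A = 12, and 12 ≠ 14 — holds.
[6] 5F + 4H = 5(-4) + 4(5) = 0 — holds.
[7] 3F - 4A = 3(-4) - 4(12) = -60 — holds.
[8] H^2 + A^2 = 5^2 + 12^2 = 25 + 144 = 169, not 167 — does not hold.
[9] abs(12 - (-11)) = 23; 23 ≤ 23 — holds.
[10] G + C = -11 + (-2) = -13 — holds.
[11] A = 12, not > 15; antecedent false, conditional vacuously true — holds.

Violated: 8.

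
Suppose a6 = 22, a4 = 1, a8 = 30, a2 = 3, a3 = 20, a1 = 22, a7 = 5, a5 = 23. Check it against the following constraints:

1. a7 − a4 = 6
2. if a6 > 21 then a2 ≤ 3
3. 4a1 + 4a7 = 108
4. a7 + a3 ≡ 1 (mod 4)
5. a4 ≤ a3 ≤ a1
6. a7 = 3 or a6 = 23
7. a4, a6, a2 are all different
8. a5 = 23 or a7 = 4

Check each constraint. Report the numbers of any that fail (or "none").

Constraints 1 and 6 do not hold.

1. a7 − a4 = 5 − 1 = 4, not 6  no
2. a6 = 22 > 21, so we need a2 ≤ 3; a2 = 3 ≤ 3  yes
3. 4a1 + 4a7 = 4(22) + 4(5) = 108  yes
4. a7 + a3 = 25; 25 mod 4 = 1  yes
5. values 1 ≤ 20 ≤ 22  yes
6. a7 = 5 ≠ 3 and a6 = 22 ≠ 23; both disjuncts false  no
7. values 1, 22, 3 are pairwise distinct  yes
8. a5 = 23 = 23 (first disjunct)  yes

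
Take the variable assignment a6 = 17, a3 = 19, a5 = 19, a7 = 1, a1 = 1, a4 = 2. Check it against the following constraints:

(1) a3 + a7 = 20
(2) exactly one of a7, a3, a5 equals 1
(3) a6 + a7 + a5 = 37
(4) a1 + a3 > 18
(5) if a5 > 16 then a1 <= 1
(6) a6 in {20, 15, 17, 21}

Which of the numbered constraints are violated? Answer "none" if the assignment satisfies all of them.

No violations.

(1) a3 + a7 = 19 + 1 = 20  ✔
(2) a7=1, a3=19, a5=19; 1 of them equals 1  ✔
(3) a6 + a7 + a5 = 17 + 1 + 19 = 37  ✔
(4) a1 + a3 = 1 + 19 = 20; 20 > 18  ✔
(5) a5 = 19 > 16, so we need a1 ≤ 1; a1 = 1 ≤ 1  ✔
(6) a6 = 17 is in {20, 15, 17, 21}  ✔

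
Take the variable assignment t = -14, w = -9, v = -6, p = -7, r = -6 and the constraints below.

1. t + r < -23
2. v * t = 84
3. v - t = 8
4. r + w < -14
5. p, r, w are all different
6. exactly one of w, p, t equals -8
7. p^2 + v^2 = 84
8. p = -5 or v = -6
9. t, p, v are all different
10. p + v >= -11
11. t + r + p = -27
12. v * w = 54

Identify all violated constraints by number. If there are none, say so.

1. t + r = -14 + (-6) = -20; -20 ≥ -23, bound -23 not met — violated.
2. v * t = -6 * (-14) = 84 — OK.
3. v - t = -6 - (-14) = 8 — OK.
4. r + w = -6 + (-9) = -15; -15 < -14 — OK.
5. values -7, -6, -9 are pairwise distinct — OK.
6. w=-9, p=-7, t=-14; 0 of them equal -8, not exactly one — violated.
7. p^2 + v^2 = (-7)^2 + (-6)^2 = 49 + 36 = 85, not 84 — violated.
8. p = -7 ≠ -5, but v = -6 = -6 (second disjunct) — OK.
9. values -14, -7, -6 are pairwise distinct — OK.
10. p + v = -7 + (-6) = -13; -13 < -11, bound -11 not met — violated.
11. t + r + p = -14 + (-6) + (-7) = -27 — OK.
12. v * w = -6 * (-9) = 54 — OK.

Violated: 1, 6, 7, and 10.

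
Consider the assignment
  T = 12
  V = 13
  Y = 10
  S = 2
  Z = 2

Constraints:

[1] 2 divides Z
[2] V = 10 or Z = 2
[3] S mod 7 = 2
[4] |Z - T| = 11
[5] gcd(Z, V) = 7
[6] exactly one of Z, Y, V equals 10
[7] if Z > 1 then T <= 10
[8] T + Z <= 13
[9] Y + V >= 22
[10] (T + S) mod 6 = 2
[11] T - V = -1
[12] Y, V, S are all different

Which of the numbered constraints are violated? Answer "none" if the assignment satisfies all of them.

[1] 2 / 2 = 1, so 2 divides 2 — holds.
[2] V = 13 ≠ 10, but Z = 2 = 2 (second disjunct) — holds.
[3] 2 mod 7 = 2 — holds.
[4] |2 - 12| = 10, not 11 — does not hold.
[5] gcd(2, 13) = 1, not 7 — does not hold.
[6] Z=2, Y=10, V=13; 1 of them equals 10 — holds.
[7] Z = 2 > 1, so we need T ≤ 10; but T = 12 > 10 — does not hold.
[8] T + Z = 12 + 2 = 14; 14 > 13, bound 13 not met — does not hold.
[9] Y + V = 10 + 13 = 23; 23 ≥ 22 — holds.
[10] T + S = 14; 14 mod 6 = 2 — holds.
[11] T - V = 12 - 13 = -1 — holds.
[12] values 10, 13, 2 are pairwise distinct — holds.

Violated: 4, 5, 7, 8.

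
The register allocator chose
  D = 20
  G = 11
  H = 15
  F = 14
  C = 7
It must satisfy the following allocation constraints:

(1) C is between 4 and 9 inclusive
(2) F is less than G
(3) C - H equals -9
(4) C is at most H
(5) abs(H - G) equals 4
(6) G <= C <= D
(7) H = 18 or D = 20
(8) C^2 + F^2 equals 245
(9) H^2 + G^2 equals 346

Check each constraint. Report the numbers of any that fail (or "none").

The assignment fails constraints 2, 3, 6.

(1) C = 7 lies in [4, 9]  true
(2) F = 14, G = 11; 14 ≥ 11 (want <)  false
(3) C - H = 7 - 15 = -8, not -9  false
(4) C = 7, H = 15; 7 ≤ 15  true
(5) abs(15 - 11) = 4  true
(6) values 11, 7, 20; G = 11 is not <= C = 7  false
(7) H = 15 ≠ 18, but D = 20 = 20 (second disjunct)  true
(8) C^2 + F^2 = 7^2 + 14^2 = 49 + 196 = 245  true
(9) H^2 + G^2 = 15^2 + 11^2 = 225 + 121 = 346  true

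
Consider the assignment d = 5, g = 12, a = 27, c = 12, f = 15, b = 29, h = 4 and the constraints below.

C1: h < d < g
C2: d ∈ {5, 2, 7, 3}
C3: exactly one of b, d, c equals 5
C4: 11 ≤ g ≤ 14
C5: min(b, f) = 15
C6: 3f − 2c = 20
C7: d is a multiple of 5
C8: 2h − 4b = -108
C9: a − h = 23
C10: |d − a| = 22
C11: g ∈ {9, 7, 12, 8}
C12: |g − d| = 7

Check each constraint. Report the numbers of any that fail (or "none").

Constraint 6 is violated.

C1: values 4 < 5 < 12 — satisfied.
C2: d = 5 is in {5, 2, 7, 3} — satisfied.
C3: b=29, d=5, c=12; 1 of them equals 5 — satisfied.
C4: g = 12 lies in [11, 14] — satisfied.
C5: min(29, 15) = 15 — satisfied.
C6: 3f − 2c = 3(15) − 2(12) = 21, not 20 — violated.
C7: 5 / 5 = 1, so 5 divides 5 — satisfied.
C8: 2h − 4b = 2(4) − 4(29) = -108 — satisfied.
C9: a − h = 27 − 4 = 23 — satisfied.
C10: |5 − 27| = 22 — satisfied.
C11: g = 12 is in {9, 7, 12, 8} — satisfied.
C12: |12 − 5| = 7 — satisfied.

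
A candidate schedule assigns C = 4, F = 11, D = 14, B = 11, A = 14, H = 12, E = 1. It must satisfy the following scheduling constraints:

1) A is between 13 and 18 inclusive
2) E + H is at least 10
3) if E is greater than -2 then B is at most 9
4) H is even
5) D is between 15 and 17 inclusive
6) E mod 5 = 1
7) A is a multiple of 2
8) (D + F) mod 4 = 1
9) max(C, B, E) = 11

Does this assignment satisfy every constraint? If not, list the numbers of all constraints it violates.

The assignment fails constraints 3, 5.

1) A = 14 lies in [13, 18] — satisfied.
2) E + H = 1 + 12 = 13; 13 ≥ 10 — satisfied.
3) E = 1 > -2, so we need B ≤ 9; but B = 11 > 9 — violated.
4) H = 12 is even — satisfied.
5) D = 14 is outside [15, 17] — violated.
6) 1 mod 5 = 1 — satisfied.
7) 14 / 2 = 7, so 2 divides 14 — satisfied.
8) D + F = 25; 25 mod 4 = 1 — satisfied.
9) max(4, 11, 1) = 11 — satisfied.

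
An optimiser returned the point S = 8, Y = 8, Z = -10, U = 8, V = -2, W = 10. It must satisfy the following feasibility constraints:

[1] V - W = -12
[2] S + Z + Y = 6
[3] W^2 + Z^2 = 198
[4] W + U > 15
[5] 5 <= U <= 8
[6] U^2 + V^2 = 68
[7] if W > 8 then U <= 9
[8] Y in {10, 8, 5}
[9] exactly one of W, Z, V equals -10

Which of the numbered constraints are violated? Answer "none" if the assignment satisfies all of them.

Constraint 3 is violated.

[1] V - W = -2 - 10 = -12 — holds.
[2] S + Z + Y = 8 + (-10) + 8 = 6 — holds.
[3] W^2 + Z^2 = 10^2 + (-10)^2 = 100 + 100 = 200, not 198 — fails.
[4] W + U = 10 + 8 = 18; 18 > 15 — holds.
[5] U = 8 lies in [5, 8] — holds.
[6] U^2 + V^2 = 8^2 + (-2)^2 = 64 + 4 = 68 — holds.
[7] W = 10 > 8, so we need U ≤ 9; U = 8 ≤ 9 — holds.
[8] Y = 8 is in {10, 8, 5} — holds.
[9] W=10, Z=-10, V=-2; 1 of them equals -10 — holds.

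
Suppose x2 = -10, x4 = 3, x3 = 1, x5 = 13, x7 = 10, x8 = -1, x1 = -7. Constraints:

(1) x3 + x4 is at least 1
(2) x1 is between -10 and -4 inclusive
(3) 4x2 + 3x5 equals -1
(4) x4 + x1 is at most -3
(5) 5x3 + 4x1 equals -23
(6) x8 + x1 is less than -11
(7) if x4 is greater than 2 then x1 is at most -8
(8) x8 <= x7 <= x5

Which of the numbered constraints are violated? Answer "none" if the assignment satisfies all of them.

(1) x3 + x4 = 1 + 3 = 4; 4 ≥ 1  yes
(2) x1 = -7 lies in [-10, -4]  yes
(3) 4x2 + 3x5 = 4(-10) + 3(13) = -1  yes
(4) x4 + x1 = 3 + (-7) = -4; -4 ≤ -3  yes
(5) 5x3 + 4x1 = 5(1) + 4(-7) = -23  yes
(6) x8 + x1 = -1 + (-7) = -8; -8 ≥ -11, bound -11 not met  no
(7) x4 = 3 > 2, so we need x1 ≤ -8; but x1 = -7 > -8  no
(8) values -1 <= 10 <= 13  yes

Constraints 6, 7 are violated.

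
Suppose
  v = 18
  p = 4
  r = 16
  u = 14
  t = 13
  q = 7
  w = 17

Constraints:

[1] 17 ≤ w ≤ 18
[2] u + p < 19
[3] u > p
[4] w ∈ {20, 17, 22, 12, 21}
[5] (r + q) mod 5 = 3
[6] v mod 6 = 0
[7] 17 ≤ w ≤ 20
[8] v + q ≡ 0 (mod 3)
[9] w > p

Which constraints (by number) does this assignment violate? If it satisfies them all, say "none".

[1] w = 17 lies in [17, 18] — holds.
[2] u + p = 14 + 4 = 18; 18 < 19 — holds.
[3] u = 14, p = 4; 14 > 4 — holds.
[4] w = 17 is in {20, 17, 22, 12, 21} — holds.
[5] r + q = 23; 23 mod 5 = 3 — holds.
[6] 18 mod 6 = 0 — holds.
[7] w = 17 lies in [17, 20] — holds.
[8] v + q = 25; 25 mod 3 = 1, not 0 — does not hold.
[9] w = 17, p = 4; 17 > 4 — holds.

The assignment fails constraint 8.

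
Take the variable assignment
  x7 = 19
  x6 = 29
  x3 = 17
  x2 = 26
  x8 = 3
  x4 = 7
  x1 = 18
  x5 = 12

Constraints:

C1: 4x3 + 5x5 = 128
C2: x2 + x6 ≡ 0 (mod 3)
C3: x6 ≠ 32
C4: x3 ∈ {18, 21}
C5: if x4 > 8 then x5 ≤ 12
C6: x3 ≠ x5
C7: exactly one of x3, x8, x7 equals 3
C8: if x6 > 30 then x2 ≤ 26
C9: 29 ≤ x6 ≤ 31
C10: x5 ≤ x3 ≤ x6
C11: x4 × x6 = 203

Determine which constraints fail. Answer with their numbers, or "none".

No — constraints 2, 4 are not satisfied.

C1: 4x3 + 5x5 = 4(17) + 5(12) = 128 — OK.
C2: x2 + x6 = 55; 55 mod 3 = 1, not 0 — violated.
C3: x6 = 29, and 29 ≠ 32 — OK.
C4: x3 = 17 is not in {18, 21} — violated.
C5: x4 = 7, not > 8; antecedent false, conditional vacuously true — OK.
C6: x3 = 17, x5 = 12; distinct — OK.
C7: x3=17, x8=3, x7=19; 1 of them equals 3 — OK.
C8: x6 = 29, not > 30; antecedent false, conditional vacuously true — OK.
C9: x6 = 29 lies in [29, 31] — OK.
C10: values 12 ≤ 17 ≤ 29 — OK.
C11: x4 × x6 = 7 × 29 = 203 — OK.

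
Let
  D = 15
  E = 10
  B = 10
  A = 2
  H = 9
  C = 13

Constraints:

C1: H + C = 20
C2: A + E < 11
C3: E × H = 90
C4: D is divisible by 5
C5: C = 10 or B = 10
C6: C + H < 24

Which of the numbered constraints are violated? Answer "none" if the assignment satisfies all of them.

Violated: 1 and 2.

C1: H + C = 9 + 13 = 22, not 20  fails
C2: A + E = 2 + 10 = 12; 12 ≥ 11, bound 11 not met  fails
C3: E × H = 10 × 9 = 90  holds
C4: 15 / 5 = 3, so 5 divides 15  holds
C5: C = 13 ≠ 10, but B = 10 = 10 (second disjunct)  holds
C6: C + H = 13 + 9 = 22; 22 < 24  holds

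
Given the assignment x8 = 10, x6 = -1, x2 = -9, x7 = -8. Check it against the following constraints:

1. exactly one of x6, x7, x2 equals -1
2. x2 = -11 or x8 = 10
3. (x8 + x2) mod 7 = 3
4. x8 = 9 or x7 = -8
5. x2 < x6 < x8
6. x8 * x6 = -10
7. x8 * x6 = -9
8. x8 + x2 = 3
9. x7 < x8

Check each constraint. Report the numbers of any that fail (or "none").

1. x6=-1, x7=-8, x2=-9; 1 of them equals -1  ✔
2. x2 = -9 ≠ -11, but x8 = 10 = 10 (second disjunct)  ✔
3. x8 + x2 = 1; 1 mod 7 = 1, not 3  ✘
4. x8 = 10 ≠ 9, but x7 = -8 = -8 (second disjunct)  ✔
5. values -9 < -1 < 10  ✔
6. x8 * x6 = 10 * (-1) = -10  ✔
7. x8 * x6 = 10 * (-1) = -10, not -9  ✘
8. x8 + x2 = 10 + (-9) = 1, not 3  ✘
9. x7 = -8, x8 = 10; -8 < 10  ✔

No — constraints 3, 7, and 8 are not satisfied.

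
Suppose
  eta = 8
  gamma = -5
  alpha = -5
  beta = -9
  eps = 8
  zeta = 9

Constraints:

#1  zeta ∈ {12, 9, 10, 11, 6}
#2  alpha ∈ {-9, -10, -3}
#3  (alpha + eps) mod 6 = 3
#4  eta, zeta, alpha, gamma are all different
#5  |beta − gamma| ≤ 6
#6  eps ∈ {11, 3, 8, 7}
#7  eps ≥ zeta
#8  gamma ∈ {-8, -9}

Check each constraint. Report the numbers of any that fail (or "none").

The assignment fails constraints 2, 4, 7, and 8.

#1 zeta = 9 is in {12, 9, 10, 11, 6} — holds.
#2 alpha = -5 is not in {-9, -10, -3} — fails.
#3 alpha + eps = 3; 3 mod 6 = 3 — holds.
#4 alpha = gamma = -5, not all different — fails.
#5 |-9 − (-5)| = 4; 4 ≤ 6 — holds.
#6 eps = 8 is in {11, 3, 8, 7} — holds.
#7 eps = 8, zeta = 9; 8 < 9 (want ≥) — fails.
#8 gamma = -5 is not in {-8, -9} — fails.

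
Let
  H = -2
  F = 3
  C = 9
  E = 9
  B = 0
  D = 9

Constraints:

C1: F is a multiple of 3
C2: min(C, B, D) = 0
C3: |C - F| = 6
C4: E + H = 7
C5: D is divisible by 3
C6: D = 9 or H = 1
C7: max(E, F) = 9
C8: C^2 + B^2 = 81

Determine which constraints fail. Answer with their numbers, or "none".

No violations.

C1: 3 / 3 = 1, so 3 divides 3 — holds.
C2: min(9, 0, 9) = 0 — holds.
C3: |9 - 3| = 6 — holds.
C4: E + H = 9 + (-2) = 7 — holds.
C5: 9 / 3 = 3, so 3 divides 9 — holds.
C6: D = 9 = 9 (first disjunct) — holds.
C7: max(9, 3) = 9 — holds.
C8: C^2 + B^2 = 9^2 + 0^2 = 81 + 0 = 81 — holds.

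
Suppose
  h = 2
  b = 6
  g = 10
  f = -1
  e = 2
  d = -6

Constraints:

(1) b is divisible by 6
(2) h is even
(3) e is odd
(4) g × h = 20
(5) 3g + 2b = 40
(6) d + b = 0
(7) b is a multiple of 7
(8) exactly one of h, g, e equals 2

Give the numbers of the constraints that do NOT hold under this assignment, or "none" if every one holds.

(1) 6 / 6 = 1, so 6 divides 6  ✓
(2) h = 2 is even  ✓
(3) e = 2 is even  ✗
(4) g × h = 10 × 2 = 20  ✓
(5) 3g + 2b = 3(10) + 2(6) = 42, not 40  ✗
(6) d + b = -6 + 6 = 0  ✓
(7) 6 = 7×0 + 6, so 7 does not divide 6  ✗
(8) h=2, g=10, e=2; 2 of them equal 2, not exactly one  ✗

Violated: 3, 5, 7, and 8.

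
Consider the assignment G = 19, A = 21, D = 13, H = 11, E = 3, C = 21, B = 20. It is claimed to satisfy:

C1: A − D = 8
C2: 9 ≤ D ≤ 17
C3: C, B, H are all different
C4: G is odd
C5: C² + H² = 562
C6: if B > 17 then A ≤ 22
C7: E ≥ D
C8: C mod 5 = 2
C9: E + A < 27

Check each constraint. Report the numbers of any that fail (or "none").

C1: A − D = 21 − 13 = 8  ✓
C2: D = 13 lies in [9, 17]  ✓
C3: values 21, 20, 11 are pairwise distinct  ✓
C4: G = 19 is odd  ✓
C5: C² + H² = 21² + 11² = 441 + 121 = 562  ✓
C6: B = 20 > 17, so we need A ≤ 22; A = 21 ≤ 22  ✓
C7: E = 3, D = 13; 3 < 13 (want ≥)  ✗
C8: 21 mod 5 = 1, not 2  ✗
C9: E + A = 3 + 21 = 24; 24 < 27  ✓

The assignment fails constraints 7, 8.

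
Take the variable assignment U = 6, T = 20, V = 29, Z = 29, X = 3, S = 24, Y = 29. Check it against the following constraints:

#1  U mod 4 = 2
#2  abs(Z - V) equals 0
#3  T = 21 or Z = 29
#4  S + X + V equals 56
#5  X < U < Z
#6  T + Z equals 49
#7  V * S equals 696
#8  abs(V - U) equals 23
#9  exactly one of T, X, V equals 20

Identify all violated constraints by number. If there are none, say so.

#1 6 mod 4 = 2 — holds.
#2 abs(29 - 29) = 0 — holds.
#3 T = 20 ≠ 21, but Z = 29 = 29 (second disjunct) — holds.
#4 S + X + V = 24 + 3 + 29 = 56 — holds.
#5 values 3 < 6 < 29 — holds.
#6 T + Z = 20 + 29 = 49 — holds.
#7 V * S = 29 * 24 = 696 — holds.
#8 abs(29 - 6) = 23 — holds.
#9 T=20, X=3, V=29; 1 of them equals 20 — holds.

None — every constraint holds.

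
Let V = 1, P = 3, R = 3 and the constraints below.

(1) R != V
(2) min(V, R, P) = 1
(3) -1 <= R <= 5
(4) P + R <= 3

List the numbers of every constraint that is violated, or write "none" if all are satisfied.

(1) R = 3, V = 1; distinct — holds.
(2) min(1, 3, 3) = 1 — holds.
(3) R = 3 lies in [-1, 5] — holds.
(4) P + R = 3 + 3 = 6; 6 > 3, bound 3 not met — fails.

Violated: 4.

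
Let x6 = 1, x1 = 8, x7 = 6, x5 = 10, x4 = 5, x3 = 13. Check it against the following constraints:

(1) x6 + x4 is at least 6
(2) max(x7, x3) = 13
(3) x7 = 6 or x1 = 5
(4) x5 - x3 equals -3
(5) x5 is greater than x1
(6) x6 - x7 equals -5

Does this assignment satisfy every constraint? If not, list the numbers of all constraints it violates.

None — every constraint holds.

(1) x6 + x4 = 1 + 5 = 6; 6 ≥ 6 — holds.
(2) max(6, 13) = 13 — holds.
(3) x7 = 6 = 6 (first disjunct) — holds.
(4) x5 - x3 = 10 - 13 = -3 — holds.
(5) x5 = 10, x1 = 8; 10 > 8 — holds.
(6) x6 - x7 = 1 - 6 = -5 — holds.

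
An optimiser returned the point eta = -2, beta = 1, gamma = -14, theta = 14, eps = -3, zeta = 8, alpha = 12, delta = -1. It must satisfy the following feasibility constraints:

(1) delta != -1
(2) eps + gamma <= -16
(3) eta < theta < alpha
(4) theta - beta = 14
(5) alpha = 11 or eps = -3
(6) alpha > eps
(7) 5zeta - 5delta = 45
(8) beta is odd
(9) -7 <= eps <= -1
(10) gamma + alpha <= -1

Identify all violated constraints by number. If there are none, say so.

The assignment fails constraints 1, 3, and 4.

(1) delta = -1, but -1 is required to differ — violated.
(2) eps + gamma = -3 + (-14) = -17; -17 ≤ -16 — OK.
(3) values -2, 14, 12; theta = 14 is not < alpha = 12 — violated.
(4) theta - beta = 14 - 1 = 13, not 14 — violated.
(5) alpha = 12 ≠ 11, but eps = -3 = -3 (second disjunct) — OK.
(6) alpha = 12, eps = -3; 12 > -3 — OK.
(7) 5zeta - 5delta = 5(8) - 5(-1) = 45 — OK.
(8) beta = 1 is odd — OK.
(9) eps = -3 lies in [-7, -1] — OK.
(10) gamma + alpha = -14 + 12 = -2; -2 ≤ -1 — OK.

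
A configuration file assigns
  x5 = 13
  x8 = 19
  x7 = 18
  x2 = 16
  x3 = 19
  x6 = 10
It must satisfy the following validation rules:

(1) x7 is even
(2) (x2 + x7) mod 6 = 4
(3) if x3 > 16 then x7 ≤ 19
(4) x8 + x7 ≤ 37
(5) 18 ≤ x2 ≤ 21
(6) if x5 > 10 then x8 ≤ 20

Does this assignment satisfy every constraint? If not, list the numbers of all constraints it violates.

(1) x7 = 18 is even — OK.
(2) x2 + x7 = 34; 34 mod 6 = 4 — OK.
(3) x3 = 19 > 16, so we need x7 ≤ 19; x7 = 18 ≤ 19 — OK.
(4) x8 + x7 = 19 + 18 = 37; 37 ≤ 37 — OK.
(5) x2 = 16 is outside [18, 21] — violated.
(6) x5 = 13 > 10, so we need x8 ≤ 20; x8 = 19 ≤ 20 — OK.

No — constraint 5 is not satisfied.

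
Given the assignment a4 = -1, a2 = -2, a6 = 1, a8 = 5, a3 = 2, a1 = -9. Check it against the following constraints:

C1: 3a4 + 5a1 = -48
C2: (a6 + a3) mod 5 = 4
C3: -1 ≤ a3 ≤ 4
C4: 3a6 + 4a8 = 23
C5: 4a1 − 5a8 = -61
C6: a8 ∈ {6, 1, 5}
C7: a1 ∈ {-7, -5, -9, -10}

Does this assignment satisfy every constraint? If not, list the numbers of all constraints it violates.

No — constraint 2 is not satisfied.

C1: 3a4 + 5a1 = 3(-1) + 5(-9) = -48 — holds.
C2: a6 + a3 = 3; 3 mod 5 = 3, not 4 — does not hold.
C3: a3 = 2 lies in [-1, 4] — holds.
C4: 3a6 + 4a8 = 3(1) + 4(5) = 23 — holds.
C5: 4a1 − 5a8 = 4(-9) − 5(5) = -61 — holds.
C6: a8 = 5 is in {6, 1, 5} — holds.
C7: a1 = -9 is in {-7, -5, -9, -10} — holds.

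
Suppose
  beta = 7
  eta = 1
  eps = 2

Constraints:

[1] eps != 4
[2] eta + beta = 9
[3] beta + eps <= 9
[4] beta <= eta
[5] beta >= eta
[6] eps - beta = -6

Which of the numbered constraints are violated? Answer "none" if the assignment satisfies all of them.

[1] eps = 2, and 2 ≠ 4 — satisfied.
[2] eta + beta = 1 + 7 = 8, not 9 — violated.
[3] beta + eps = 7 + 2 = 9; 9 ≤ 9 — satisfied.
[4] beta = 7, eta = 1; 7 > 1 (want ≤) — violated.
[5] beta = 7, eta = 1; 7 ≥ 1 — satisfied.
[6] eps - beta = 2 - 7 = -5, not -6 — violated.

Violated: 2, 4, and 6.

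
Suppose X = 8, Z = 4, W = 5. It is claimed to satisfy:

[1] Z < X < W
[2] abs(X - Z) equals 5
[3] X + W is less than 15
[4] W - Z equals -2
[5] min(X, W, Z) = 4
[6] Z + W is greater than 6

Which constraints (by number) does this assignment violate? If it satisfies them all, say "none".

Violated: 1, 2, 4.

[1] values 4, 8, 5; X = 8 is not < W = 5  FAIL
[2] abs(8 - 4) = 4, not 5  FAIL
[3] X + W = 8 + 5 = 13; 13 < 15  OK
[4] W - Z = 5 - 4 = 1, not -2  FAIL
[5] min(8, 5, 4) = 4  OK
[6] Z + W = 4 + 5 = 9; 9 > 6  OK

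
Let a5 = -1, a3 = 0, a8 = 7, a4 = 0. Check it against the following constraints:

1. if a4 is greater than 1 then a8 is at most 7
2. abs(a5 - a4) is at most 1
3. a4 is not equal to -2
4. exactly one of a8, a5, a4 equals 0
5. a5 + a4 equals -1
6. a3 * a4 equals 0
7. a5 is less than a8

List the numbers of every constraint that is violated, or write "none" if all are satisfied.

Yes — all constraints hold.

1. a4 = 0, not > 1; antecedent false, conditional vacuously true — OK.
2. abs(-1 - 0) = 1; 1 ≤ 1 — OK.
3. a4 = 0, and 0 ≠ -2 — OK.
4. a8=7, a5=-1, a4=0; 1 of them equals 0 — OK.
5. a5 + a4 = -1 + 0 = -1 — OK.
6. a3 * a4 = 0 * 0 = 0 — OK.
7. a5 = -1, a8 = 7; -1 < 7 — OK.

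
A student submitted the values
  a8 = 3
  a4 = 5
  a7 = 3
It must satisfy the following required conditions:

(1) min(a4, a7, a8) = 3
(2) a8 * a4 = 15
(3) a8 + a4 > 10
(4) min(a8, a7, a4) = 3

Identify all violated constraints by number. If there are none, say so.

No — constraint 3 is not satisfied.

(1) min(5, 3, 3) = 3 — holds.
(2) a8 * a4 = 3 * 5 = 15 — holds.
(3) a8 + a4 = 3 + 5 = 8; 8 ≤ 10, bound 10 not met — does not hold.
(4) min(3, 3, 5) = 3 — holds.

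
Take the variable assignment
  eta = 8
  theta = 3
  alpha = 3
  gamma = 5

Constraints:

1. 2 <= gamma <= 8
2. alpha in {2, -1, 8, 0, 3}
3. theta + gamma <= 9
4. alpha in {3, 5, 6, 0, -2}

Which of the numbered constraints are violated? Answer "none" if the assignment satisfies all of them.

1. gamma = 5 lies in [2, 8] — holds.
2. alpha = 3 is in {2, -1, 8, 0, 3} — holds.
3. theta + gamma = 3 + 5 = 8; 8 ≤ 9 — holds.
4. alpha = 3 is in {3, 5, 6, 0, -2} — holds.

The assignment satisfies every constraint.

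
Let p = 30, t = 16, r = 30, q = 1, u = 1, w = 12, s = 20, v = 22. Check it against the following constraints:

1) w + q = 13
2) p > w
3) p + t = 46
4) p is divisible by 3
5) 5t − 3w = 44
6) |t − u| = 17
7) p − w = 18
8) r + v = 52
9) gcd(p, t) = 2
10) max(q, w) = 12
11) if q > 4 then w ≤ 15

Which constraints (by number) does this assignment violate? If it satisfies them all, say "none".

1) w + q = 12 + 1 = 13  ✔
2) p = 30, w = 12; 30 > 12  ✔
3) p + t = 30 + 16 = 46  ✔
4) 30 / 3 = 10, so 3 divides 30  ✔
5) 5t − 3w = 5(16) − 3(12) = 44  ✔
6) |16 − 1| = 15, not 17  ✘
7) p − w = 30 − 12 = 18  ✔
8) r + v = 30 + 22 = 52  ✔
9) gcd(30, 16) = 2  ✔
10) max(1, 12) = 12  ✔
11) q = 1, not > 4; antecedent false, conditional vacuously true  ✔

Violated: 6.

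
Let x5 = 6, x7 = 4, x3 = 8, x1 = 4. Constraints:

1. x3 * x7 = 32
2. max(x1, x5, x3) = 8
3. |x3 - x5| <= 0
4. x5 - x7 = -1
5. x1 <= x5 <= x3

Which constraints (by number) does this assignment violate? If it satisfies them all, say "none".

The assignment fails constraints 3, 4.

1. x3 * x7 = 8 * 4 = 32 — holds.
2. max(4, 6, 8) = 8 — holds.
3. |8 - 6| = 2; 2 > 0, exceeds bound 0 — does not hold.
4. x5 - x7 = 6 - 4 = 2, not -1 — does not hold.
5. values 4 <= 6 <= 8 — holds.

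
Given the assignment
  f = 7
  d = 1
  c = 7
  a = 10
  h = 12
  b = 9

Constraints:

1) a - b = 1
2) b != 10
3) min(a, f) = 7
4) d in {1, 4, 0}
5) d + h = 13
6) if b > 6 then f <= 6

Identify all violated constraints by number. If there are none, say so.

Constraint 6 is violated.

1) a - b = 10 - 9 = 1  holds
2) b = 9, and 9 ≠ 10  holds
3) min(10, 7) = 7  holds
4) d = 1 is in {1, 4, 0}  holds
5) d + h = 1 + 12 = 13  holds
6) b = 9 > 6, so we need f ≤ 6; but f = 7 > 6  fails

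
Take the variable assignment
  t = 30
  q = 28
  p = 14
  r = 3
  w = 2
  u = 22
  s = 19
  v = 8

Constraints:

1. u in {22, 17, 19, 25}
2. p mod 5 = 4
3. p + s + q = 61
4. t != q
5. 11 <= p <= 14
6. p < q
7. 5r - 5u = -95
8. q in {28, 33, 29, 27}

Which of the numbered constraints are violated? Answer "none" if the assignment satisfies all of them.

All constraints are satisfied.

1. u = 22 is in {22, 17, 19, 25} — holds.
2. 14 mod 5 = 4 — holds.
3. p + s + q = 14 + 19 + 28 = 61 — holds.
4. t = 30, q = 28; distinct — holds.
5. p = 14 lies in [11, 14] — holds.
6. p = 14, q = 28; 14 < 28 — holds.
7. 5r - 5u = 5(3) - 5(22) = -95 — holds.
8. q = 28 is in {28, 33, 29, 27} — holds.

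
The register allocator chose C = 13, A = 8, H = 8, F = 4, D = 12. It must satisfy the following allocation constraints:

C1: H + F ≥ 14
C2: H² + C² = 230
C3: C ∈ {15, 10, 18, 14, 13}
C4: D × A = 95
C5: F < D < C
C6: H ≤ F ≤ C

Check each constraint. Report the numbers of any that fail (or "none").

C1: H + F = 8 + 4 = 12; 12 < 14, bound 14 not met — fails.
C2: H² + C² = 8² + 13² = 64 + 169 = 233, not 230 — fails.
C3: C = 13 is in {15, 10, 18, 14, 13} — holds.
C4: D × A = 12 × 8 = 96, not 95 — fails.
C5: values 4 < 12 < 13 — holds.
C6: values 8, 4, 13; H = 8 is not ≤ F = 4 — fails.

No — constraints 1, 2, 4, 6 are not satisfied.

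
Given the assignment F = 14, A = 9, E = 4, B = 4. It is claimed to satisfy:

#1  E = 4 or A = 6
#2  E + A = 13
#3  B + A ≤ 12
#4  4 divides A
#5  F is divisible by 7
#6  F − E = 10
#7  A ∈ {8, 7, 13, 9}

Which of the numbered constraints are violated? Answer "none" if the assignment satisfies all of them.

#1 E = 4 = 4 (first disjunct) — satisfied.
#2 E + A = 4 + 9 = 13 — satisfied.
#3 B + A = 4 + 9 = 13; 13 > 12, bound 12 not met — violated.
#4 9 = 4×2 + 1, so 4 does not divide 9 — violated.
#5 14 / 7 = 2, so 7 divides 14 — satisfied.
#6 F − E = 14 − 4 = 10 — satisfied.
#7 A = 9 is in {8, 7, 13, 9} — satisfied.

No — constraints 3 and 4 are not satisfied.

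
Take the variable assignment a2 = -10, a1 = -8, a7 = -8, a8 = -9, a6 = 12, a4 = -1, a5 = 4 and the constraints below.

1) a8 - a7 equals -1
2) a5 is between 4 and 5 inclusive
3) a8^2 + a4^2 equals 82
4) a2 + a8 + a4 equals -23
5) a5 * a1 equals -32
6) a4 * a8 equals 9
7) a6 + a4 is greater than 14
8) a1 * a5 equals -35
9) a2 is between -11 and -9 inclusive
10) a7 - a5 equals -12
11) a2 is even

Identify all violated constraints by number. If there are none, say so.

Constraints 4, 7, 8 are violated.

1) a8 - a7 = -9 - (-8) = -1  true
2) a5 = 4 lies in [4, 5]  true
3) a8^2 + a4^2 = (-9)^2 + (-1)^2 = 81 + 1 = 82  true
4) a2 + a8 + a4 = -10 + (-9) + (-1) = -20, not -23  false
5) a5 * a1 = 4 * (-8) = -32  true
6) a4 * a8 = -1 * (-9) = 9  true
7) a6 + a4 = 12 + (-1) = 11; 11 ≤ 14, bound 14 not met  false
8) a1 * a5 = -8 * 4 = -32, not -35  false
9) a2 = -10 lies in [-11, -9]  true
10) a7 - a5 = -8 - 4 = -12  true
11) a2 = -10 is even  true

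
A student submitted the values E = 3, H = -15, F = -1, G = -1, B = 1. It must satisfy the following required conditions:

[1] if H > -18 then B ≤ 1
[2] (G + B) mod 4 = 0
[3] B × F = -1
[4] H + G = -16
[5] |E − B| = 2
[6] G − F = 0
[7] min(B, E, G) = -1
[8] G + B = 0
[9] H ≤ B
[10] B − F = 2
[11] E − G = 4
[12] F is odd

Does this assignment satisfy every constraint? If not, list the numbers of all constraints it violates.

[1] H = -15 > -18, so we need B ≤ 1; B = 1 ≤ 1 — holds.
[2] G + B = 0; 0 mod 4 = 0 — holds.
[3] B × F = 1 × (-1) = -1 — holds.
[4] H + G = -15 + (-1) = -16 — holds.
[5] |3 − 1| = 2 — holds.
[6] G − F = -1 − (-1) = 0 — holds.
[7] min(1, 3, -1) = -1 — holds.
[8] G + B = -1 + 1 = 0 — holds.
[9] H = -15, B = 1; -15 ≤ 1 — holds.
[10] B − F = 1 − (-1) = 2 — holds.
[11] E − G = 3 − (-1) = 4 — holds.
[12] F = -1 is odd — holds.

None — every constraint holds.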